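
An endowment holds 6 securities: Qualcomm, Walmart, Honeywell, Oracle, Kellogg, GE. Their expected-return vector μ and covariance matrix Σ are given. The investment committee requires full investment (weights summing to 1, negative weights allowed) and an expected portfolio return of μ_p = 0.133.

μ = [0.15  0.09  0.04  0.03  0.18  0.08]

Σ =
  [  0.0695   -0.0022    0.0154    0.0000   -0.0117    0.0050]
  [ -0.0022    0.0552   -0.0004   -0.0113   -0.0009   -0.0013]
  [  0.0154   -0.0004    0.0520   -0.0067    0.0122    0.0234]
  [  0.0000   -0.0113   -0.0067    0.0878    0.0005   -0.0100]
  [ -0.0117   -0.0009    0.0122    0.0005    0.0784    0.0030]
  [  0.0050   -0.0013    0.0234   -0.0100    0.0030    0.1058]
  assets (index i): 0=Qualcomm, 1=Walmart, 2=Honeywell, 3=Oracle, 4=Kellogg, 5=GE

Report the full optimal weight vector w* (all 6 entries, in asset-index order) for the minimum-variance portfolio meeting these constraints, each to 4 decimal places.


u=Σ⁻¹μ = [2.8740  1.9250  -1.0478  0.5899  2.8737  0.8500]
v=Σ⁻¹𝟙 = [14.3962  22.4198  10.5856  15.9007  13.1124  7.8368]
a=μᵀu=1.165401  b=𝟙ᵀu=8.064823  c=𝟙ᵀv=84.251373  D=ac−b²=33.145236
λ₁=(c·0.133−b)/D = (84.251373·0.133−8.064823)/33.145236 = 0.094753
λ₂=(a−b·0.133)/D = (1.165401−8.064823·0.133)/33.145236 = 0.002799
w* = 0.094753·u + 0.002799·v:
  w_0 = 0.094753·2.8740 + 0.002799·14.3962 = 0.3126  (Qualcomm)
  w_1 = 0.094753·1.9250 + 0.002799·22.4198 = 0.2452  (Walmart)
  w_2 = 0.094753·-1.0478 + 0.002799·10.5856 = -0.0697  (Honeywell)
  w_3 = 0.094753·0.5899 + 0.002799·15.9007 = 0.1004  (Oracle)
  w_4 = 0.094753·2.8737 + 0.002799·13.1124 = 0.3090  (Kellogg)
  w_5 = 0.094753·0.8500 + 0.002799·7.8368 = 0.1025  (GE)
Σw_i=1.0000  μᵀw=0.1330
σ²=wᵀΣw=λ₁·μ_p+λ₂ = 0.094753·0.133 + 0.002799 = 0.015401 ≈ 0.0154

0.3126  0.2452  -0.0697  0.1004  0.3090  0.1025


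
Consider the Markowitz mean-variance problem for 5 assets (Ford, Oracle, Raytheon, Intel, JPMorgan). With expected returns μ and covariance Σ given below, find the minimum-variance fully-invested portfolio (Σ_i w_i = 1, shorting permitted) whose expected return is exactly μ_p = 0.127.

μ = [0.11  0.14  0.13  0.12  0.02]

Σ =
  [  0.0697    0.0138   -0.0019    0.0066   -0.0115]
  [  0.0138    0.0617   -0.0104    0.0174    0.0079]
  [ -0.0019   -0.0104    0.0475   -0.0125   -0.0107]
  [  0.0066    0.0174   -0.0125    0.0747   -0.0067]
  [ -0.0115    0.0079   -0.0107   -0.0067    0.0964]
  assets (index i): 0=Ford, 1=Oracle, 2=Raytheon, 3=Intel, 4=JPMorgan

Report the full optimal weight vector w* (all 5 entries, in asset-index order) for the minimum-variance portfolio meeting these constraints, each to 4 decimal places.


0.1114  0.2652  0.4289  0.1797  0.0148

u=Σ⁻¹μ = [1.2325  2.0622  3.8578  1.7286  0.7338]
v=Σ⁻¹𝟙 = [13.9266  11.9203  32.0133  16.1480  15.7336]
a=μᵀu=1.147905  b=𝟙ᵀu=9.614919  c=𝟙ᵀv=89.741727  D=ac−b²=10.568335
λ₁=(c·0.127−b)/D = (89.741727·0.127−9.614919)/10.568335 = 0.168643
λ₂=(a−b·0.127)/D = (1.147905−9.614919·0.127)/10.568335 = -0.006925
w* = 0.168643·u + -0.006925·v:
  w_0 = 0.168643·1.2325 + -0.006925·13.9266 = 0.1114  (Ford)
  w_1 = 0.168643·2.0622 + -0.006925·11.9203 = 0.2652  (Oracle)
  w_2 = 0.168643·3.8578 + -0.006925·32.0133 = 0.4289  (Raytheon)
  w_3 = 0.168643·1.7286 + -0.006925·16.1480 = 0.1797  (Intel)
  w_4 = 0.168643·0.7338 + -0.006925·15.7336 = 0.0148  (JPMorgan)
Σw_i=1.0000  μᵀw=0.1270
σ²=wᵀΣw=λ₁·μ_p+λ₂ = 0.168643·0.127 + -0.006925 = 0.014492 ≈ 0.0145


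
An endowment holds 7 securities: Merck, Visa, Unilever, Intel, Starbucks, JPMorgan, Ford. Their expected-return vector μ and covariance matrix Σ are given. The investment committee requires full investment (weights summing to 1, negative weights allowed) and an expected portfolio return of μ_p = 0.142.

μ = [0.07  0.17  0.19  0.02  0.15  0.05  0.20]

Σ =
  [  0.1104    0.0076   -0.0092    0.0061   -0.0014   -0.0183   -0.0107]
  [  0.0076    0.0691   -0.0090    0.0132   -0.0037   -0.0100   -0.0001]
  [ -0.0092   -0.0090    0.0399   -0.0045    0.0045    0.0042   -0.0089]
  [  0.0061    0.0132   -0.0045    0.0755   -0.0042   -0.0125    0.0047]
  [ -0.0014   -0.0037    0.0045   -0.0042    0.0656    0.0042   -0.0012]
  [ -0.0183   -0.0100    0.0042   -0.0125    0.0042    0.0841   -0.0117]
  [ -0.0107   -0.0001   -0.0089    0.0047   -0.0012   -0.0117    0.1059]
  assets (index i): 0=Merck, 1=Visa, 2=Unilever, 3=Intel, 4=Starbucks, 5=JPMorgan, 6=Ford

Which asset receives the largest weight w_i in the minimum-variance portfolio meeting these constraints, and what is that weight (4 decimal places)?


u=Σ⁻¹μ = [1.4060  3.3840  6.0948  0.0817  2.0619  1.2843  2.7077]
v=Σ⁻¹𝟙 = [14.7065  18.1649  33.9553  13.8887  14.2046  19.0592  15.4499]
a=μᵀu=2.748382  b=𝟙ᵀu=17.020389  c=𝟙ᵀv=129.429066  D=ac−b²=66.026885
λ₁=(c·0.142−b)/D = (129.429066·0.142−17.020389)/66.026885 = 0.020576
λ₂=(a−b·0.142)/D = (2.748382−17.020389·0.142)/66.026885 = 0.005020
w* = 0.020576·u + 0.005020·v:
  w_0 = 0.020576·1.4060 + 0.005020·14.7065 = 0.1028  (Merck)
  w_1 = 0.020576·3.3840 + 0.005020·18.1649 = 0.1608  (Visa)
  w_2 = 0.020576·6.0948 + 0.005020·33.9553 = 0.2959  (Unilever)
  w_3 = 0.020576·0.0817 + 0.005020·13.8887 = 0.0714  (Intel)
  w_4 = 0.020576·2.0619 + 0.005020·14.2046 = 0.1137  (Starbucks)
  w_5 = 0.020576·1.2843 + 0.005020·19.0592 = 0.1221  (JPMorgan)
  w_6 = 0.020576·2.7077 + 0.005020·15.4499 = 0.1333  (Ford)
Σw_i=1.0000  μᵀw=0.1420
σ²=wᵀΣw=λ₁·μ_p+λ₂ = 0.020576·0.142 + 0.005020 = 0.007942 ≈ 0.0079

Unilever (0.2959)


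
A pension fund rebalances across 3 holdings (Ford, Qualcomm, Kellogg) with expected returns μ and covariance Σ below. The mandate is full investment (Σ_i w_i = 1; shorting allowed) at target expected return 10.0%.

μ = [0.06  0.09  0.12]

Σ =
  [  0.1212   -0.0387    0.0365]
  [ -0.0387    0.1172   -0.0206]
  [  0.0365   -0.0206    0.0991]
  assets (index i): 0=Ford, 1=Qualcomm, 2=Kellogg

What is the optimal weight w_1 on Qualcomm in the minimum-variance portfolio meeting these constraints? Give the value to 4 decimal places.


0.3927

u=Σ⁻¹μ = [0.4786  1.1498  1.2736]
v=Σ⁻¹𝟙 = [9.7243  13.3763  9.2897]
a=μᵀu=0.285038  b=𝟙ᵀu=2.902093  c=𝟙ᵀv=32.390331  D=ac−b²=0.810328
λ₁=(c·0.100−b)/D = (32.390331·0.100−2.902093)/0.810328 = 0.415807
λ₂=(a−b·0.100)/D = (0.285038−2.902093·0.100)/0.810328 = -0.006382
w* = 0.415807·u + -0.006382·v:
  w_0 = 0.415807·0.4786 + -0.006382·9.7243 = 0.1370  (Ford)
  w_1 = 0.415807·1.1498 + -0.006382·13.3763 = 0.3927  (Qualcomm)
  w_2 = 0.415807·1.2736 + -0.006382·9.2897 = 0.4703  (Kellogg)
Σw_i=1.0000  μᵀw=0.1000
σ²=wᵀΣw=λ₁·μ_p+λ₂ = 0.415807·0.100 + -0.006382 = 0.035199 ≈ 0.0352


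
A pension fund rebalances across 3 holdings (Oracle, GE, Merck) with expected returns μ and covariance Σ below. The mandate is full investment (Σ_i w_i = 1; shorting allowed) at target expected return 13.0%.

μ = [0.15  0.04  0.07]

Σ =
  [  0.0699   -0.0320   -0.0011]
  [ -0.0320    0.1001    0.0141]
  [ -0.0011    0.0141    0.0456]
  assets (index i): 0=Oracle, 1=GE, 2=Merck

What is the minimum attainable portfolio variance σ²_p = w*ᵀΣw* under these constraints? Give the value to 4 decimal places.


0.0400

g=Σ⁻¹μ = [2.6557  1.0699  1.2683]
h=Σ⁻¹𝟙 = [21.0854  14.1879  18.0514]
a=μᵀg=0.529932  b=𝟙ᵀg=4.993924  c=𝟙ᵀh=53.324700  D=ac−b²=3.319194
λ₁=(c·0.130−b)/D = (53.324700·0.130−4.993924)/3.319194 = 0.583963
λ₂=(a−b·0.130)/D = (0.529932−4.993924·0.130)/3.319194 = -0.035936
w* = 0.583963·g + -0.035936·h:
  w_0 = 0.583963·2.6557 + -0.035936·21.0854 = 0.7931  (Oracle)
  w_1 = 0.583963·1.0699 + -0.035936·14.1879 = 0.1149  (GE)
  w_2 = 0.583963·1.2683 + -0.035936·18.0514 = 0.0920  (Merck)
Σw_i=1.0000  μᵀw=0.1300
σ²=wᵀΣw=λ₁·μ_p+λ₂ = 0.583963·0.130 + -0.035936 = 0.039979 ≈ 0.0400


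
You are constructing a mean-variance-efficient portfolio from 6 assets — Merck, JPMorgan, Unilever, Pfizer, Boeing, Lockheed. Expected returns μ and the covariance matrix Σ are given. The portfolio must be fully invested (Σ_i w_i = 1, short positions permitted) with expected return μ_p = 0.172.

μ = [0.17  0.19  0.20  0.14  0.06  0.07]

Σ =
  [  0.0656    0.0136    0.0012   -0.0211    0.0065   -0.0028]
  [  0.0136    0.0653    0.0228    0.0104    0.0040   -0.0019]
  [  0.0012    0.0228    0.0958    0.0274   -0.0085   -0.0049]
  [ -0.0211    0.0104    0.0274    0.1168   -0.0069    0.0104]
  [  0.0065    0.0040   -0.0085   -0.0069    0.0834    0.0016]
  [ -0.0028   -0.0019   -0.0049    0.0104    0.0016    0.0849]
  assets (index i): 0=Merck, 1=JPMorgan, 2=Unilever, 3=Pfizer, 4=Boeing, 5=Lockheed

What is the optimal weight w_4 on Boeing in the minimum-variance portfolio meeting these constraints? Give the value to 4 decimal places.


p=Σ⁻¹μ = [2.5534  1.6811  1.4348  1.1347  0.6631  0.8777]
q=Σ⁻¹𝟙 = [15.6123  7.6689  7.5966  8.5704  11.6659  11.6338]
a=μᵀp=1.300519  b=𝟙ᵀp=8.344676  c=𝟙ᵀq=62.747904  D=ac−b²=11.971232
λ₁=(c·0.172−b)/D = (62.747904·0.172−8.344676)/11.971232 = 0.204487
λ₂=(a−b·0.172)/D = (1.300519−8.344676·0.172)/11.971232 = -0.011257
w* = 0.204487·p + -0.011257·q:
  w_0 = 0.204487·2.5534 + -0.011257·15.6123 = 0.3464  (Merck)
  w_1 = 0.204487·1.6811 + -0.011257·7.6689 = 0.2574  (JPMorgan)
  w_2 = 0.204487·1.4348 + -0.011257·7.5966 = 0.2079  (Unilever)
  w_3 = 0.204487·1.1347 + -0.011257·8.5704 = 0.1355  (Pfizer)
  w_4 = 0.204487·0.6631 + -0.011257·11.6659 = 0.0043  (Boeing)
  w_5 = 0.204487·0.8777 + -0.011257·11.6338 = 0.0485  (Lockheed)
Σw_i=1.0000  μᵀw=0.1720
σ²=wᵀΣw=λ₁·μ_p+λ₂ = 0.204487·0.172 + -0.011257 = 0.023914 ≈ 0.0239

0.0043


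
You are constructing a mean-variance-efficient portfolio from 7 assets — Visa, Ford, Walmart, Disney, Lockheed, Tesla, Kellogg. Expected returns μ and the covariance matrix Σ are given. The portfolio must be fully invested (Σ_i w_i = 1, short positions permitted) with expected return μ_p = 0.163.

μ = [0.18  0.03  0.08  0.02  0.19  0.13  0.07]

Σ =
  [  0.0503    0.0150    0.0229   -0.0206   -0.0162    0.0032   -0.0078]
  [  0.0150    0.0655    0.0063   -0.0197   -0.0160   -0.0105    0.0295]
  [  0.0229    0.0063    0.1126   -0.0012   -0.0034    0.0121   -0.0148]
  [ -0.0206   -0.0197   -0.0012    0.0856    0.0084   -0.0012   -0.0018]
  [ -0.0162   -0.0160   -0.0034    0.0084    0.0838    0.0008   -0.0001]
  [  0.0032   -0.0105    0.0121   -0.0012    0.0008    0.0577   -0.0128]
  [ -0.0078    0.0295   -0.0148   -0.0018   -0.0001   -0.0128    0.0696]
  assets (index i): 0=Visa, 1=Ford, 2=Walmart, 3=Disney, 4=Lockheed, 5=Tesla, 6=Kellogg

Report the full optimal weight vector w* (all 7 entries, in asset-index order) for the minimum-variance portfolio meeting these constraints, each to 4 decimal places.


0.4644  -0.0782  -0.0376  0.0533  0.2615  0.1742  0.1625

x=Σ⁻¹μ = [5.4574  -0.1882  -0.2623  1.2718  3.1276  2.4256  2.1248]
y=Σ⁻¹𝟙 = [30.0203  15.1208  2.5382  21.2659  18.4072  21.7181  16.4335]
a=μᵀx=2.039450  b=𝟙ᵀx=13.956729  c=𝟙ᵀy=125.504088  D=ac−b²=61.169071
λ₁=(c·0.163−b)/D = (125.504088·0.163−13.956729)/61.169071 = 0.106270
λ₂=(a−b·0.163)/D = (2.039450−13.956729·0.163)/61.169071 = -0.003850
w* = 0.106270·x + -0.003850·y:
  w_0 = 0.106270·5.4574 + -0.003850·30.0203 = 0.4644  (Visa)
  w_1 = 0.106270·-0.1882 + -0.003850·15.1208 = -0.0782  (Ford)
  w_2 = 0.106270·-0.2623 + -0.003850·2.5382 = -0.0376  (Walmart)
  w_3 = 0.106270·1.2718 + -0.003850·21.2659 = 0.0533  (Disney)
  w_4 = 0.106270·3.1276 + -0.003850·18.4072 = 0.2615  (Lockheed)
  w_5 = 0.106270·2.4256 + -0.003850·21.7181 = 0.1742  (Tesla)
  w_6 = 0.106270·2.1248 + -0.003850·16.4335 = 0.1625  (Kellogg)
Σw_i=1.0000  μᵀw=0.1630
σ²=wᵀΣw=λ₁·μ_p+λ₂ = 0.106270·0.163 + -0.003850 = 0.013472 ≈ 0.0135


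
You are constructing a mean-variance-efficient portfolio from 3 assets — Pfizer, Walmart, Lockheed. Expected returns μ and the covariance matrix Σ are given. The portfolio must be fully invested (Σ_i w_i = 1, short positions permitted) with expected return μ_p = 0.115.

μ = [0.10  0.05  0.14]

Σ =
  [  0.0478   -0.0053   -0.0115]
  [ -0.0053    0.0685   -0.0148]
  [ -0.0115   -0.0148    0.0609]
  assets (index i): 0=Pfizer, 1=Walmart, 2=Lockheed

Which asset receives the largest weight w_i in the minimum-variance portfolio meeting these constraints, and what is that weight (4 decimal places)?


p=Σ⁻¹μ = [3.0686  1.6773  3.2859]
q=Σ⁻¹𝟙 = [30.1188  22.9083  27.6750]
a=μᵀp=0.850751  b=𝟙ᵀp=8.031795  c=𝟙ᵀq=80.702103  D=ac−b²=4.147690
λ₁=(c·0.115−b)/D = (80.702103·0.115−8.031795)/4.147690 = 0.301119
λ₂=(a−b·0.115)/D = (0.850751−8.031795·0.115)/4.147690 = -0.017577
w* = 0.301119·p + -0.017577·q:
  w_0 = 0.301119·3.0686 + -0.017577·30.1188 = 0.3946  (Pfizer)
  w_1 = 0.301119·1.6773 + -0.017577·22.9083 = 0.1024  (Walmart)
  w_2 = 0.301119·3.2859 + -0.017577·27.6750 = 0.5030  (Lockheed)
Σw_i=1.0000  μᵀw=0.1150
σ²=wᵀΣw=λ₁·μ_p+λ₂ = 0.301119·0.115 + -0.017577 = 0.017051 ≈ 0.0171

Lockheed (0.5030)


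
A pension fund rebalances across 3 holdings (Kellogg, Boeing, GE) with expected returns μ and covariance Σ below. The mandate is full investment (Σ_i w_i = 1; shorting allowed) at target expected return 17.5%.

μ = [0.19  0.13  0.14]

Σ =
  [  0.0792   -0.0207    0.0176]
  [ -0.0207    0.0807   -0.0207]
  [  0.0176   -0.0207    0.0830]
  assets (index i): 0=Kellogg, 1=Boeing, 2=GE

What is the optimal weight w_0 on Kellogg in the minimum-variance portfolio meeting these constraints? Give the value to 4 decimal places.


x=Σ⁻¹μ = [2.7232  2.7712  1.8004]
y=Σ⁻¹𝟙 = [14.7017  19.7146  13.8475]
a=μᵀx=1.129730  b=𝟙ᵀx=7.294876  c=𝟙ᵀy=48.263825  D=ac−b²=1.309875
λ₁=(c·0.175−b)/D = (48.263825·0.175−7.294876)/1.309875 = 0.878934
λ₂=(a−b·0.175)/D = (1.129730−7.294876·0.175)/1.309875 = -0.112128
w* = 0.878934·x + -0.112128·y:
  w_0 = 0.878934·2.7232 + -0.112128·14.7017 = 0.7450  (Kellogg)
  w_1 = 0.878934·2.7712 + -0.112128·19.7146 = 0.2252  (Boeing)
  w_2 = 0.878934·1.8004 + -0.112128·13.8475 = 0.0298  (GE)
Σw_i=1.0000  μᵀw=0.1750
σ²=wᵀΣw=λ₁·μ_p+λ₂ = 0.878934·0.175 + -0.112128 = 0.041686 ≈ 0.0417

0.7450


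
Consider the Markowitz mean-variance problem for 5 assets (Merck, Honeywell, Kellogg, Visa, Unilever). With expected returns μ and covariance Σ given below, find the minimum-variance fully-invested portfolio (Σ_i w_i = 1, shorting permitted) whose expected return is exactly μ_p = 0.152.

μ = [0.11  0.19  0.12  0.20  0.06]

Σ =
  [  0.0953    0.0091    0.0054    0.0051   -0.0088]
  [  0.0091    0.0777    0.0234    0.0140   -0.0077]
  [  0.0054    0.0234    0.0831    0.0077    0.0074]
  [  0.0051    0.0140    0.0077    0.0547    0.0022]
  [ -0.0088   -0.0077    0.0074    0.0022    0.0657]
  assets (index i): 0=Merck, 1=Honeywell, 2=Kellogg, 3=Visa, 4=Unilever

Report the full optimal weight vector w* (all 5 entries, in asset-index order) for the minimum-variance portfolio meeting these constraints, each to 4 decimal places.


0.1399  0.2198  0.0823  0.3678  0.1902

p=Σ⁻¹μ = [0.8965  1.7490  0.5184  3.0087  1.0792]
q=Σ⁻¹𝟙 = [10.0830  9.0505  6.1103  13.5016  16.4916]
a=μᵀp=1.159627  b=𝟙ᵀp=7.251792  c=𝟙ᵀq=55.237119  D=ac−b²=11.465975
λ₁=(c·0.152−b)/D = (55.237119·0.152−7.251792)/11.465975 = 0.099795
λ₂=(a−b·0.152)/D = (1.159627−7.251792·0.152)/11.465975 = 0.005002
w* = 0.099795·p + 0.005002·q:
  w_0 = 0.099795·0.8965 + 0.005002·10.0830 = 0.1399  (Merck)
  w_1 = 0.099795·1.7490 + 0.005002·9.0505 = 0.2198  (Honeywell)
  w_2 = 0.099795·0.5184 + 0.005002·6.1103 = 0.0823  (Kellogg)
  w_3 = 0.099795·3.0087 + 0.005002·13.5016 = 0.3678  (Visa)
  w_4 = 0.099795·1.0792 + 0.005002·16.4916 = 0.1902  (Unilever)
Σw_i=1.0000  μᵀw=0.1520
σ²=wᵀΣw=λ₁·μ_p+λ₂ = 0.099795·0.152 + 0.005002 = 0.020171 ≈ 0.0202


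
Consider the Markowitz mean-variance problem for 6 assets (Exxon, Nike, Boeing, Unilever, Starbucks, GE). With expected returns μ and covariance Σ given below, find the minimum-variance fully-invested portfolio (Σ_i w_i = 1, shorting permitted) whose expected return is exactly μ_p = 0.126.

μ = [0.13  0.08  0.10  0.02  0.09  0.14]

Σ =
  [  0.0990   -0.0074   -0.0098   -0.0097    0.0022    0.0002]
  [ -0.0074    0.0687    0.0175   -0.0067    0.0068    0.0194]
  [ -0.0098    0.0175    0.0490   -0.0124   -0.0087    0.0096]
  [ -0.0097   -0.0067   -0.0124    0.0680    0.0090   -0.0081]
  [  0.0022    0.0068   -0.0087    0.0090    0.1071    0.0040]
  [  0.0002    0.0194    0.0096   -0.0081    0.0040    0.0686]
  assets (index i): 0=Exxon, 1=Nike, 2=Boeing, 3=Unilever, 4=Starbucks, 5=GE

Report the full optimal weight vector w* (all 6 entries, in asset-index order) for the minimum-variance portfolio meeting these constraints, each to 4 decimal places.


p=Σ⁻¹μ = [1.6517  0.2846  2.3555  1.0812  0.8251  1.7054]
q=Σ⁻¹𝟙 = [15.2386  7.9694  25.6588  22.5392  8.3025  10.8656]
a=μᵀp=0.807692  b=𝟙ᵀp=7.903646  c=𝟙ᵀq=90.574174  D=ac−b²=10.688443
λ₁=(c·0.126−b)/D = (90.574174·0.126−7.903646)/10.688443 = 0.328270
λ₂=(a−b·0.126)/D = (0.807692−7.903646·0.126)/10.688443 = -0.017605
w* = 0.328270·p + -0.017605·q:
  w_0 = 0.328270·1.6517 + -0.017605·15.2386 = 0.2739  (Exxon)
  w_1 = 0.328270·0.2846 + -0.017605·7.9694 = -0.0469  (Nike)
  w_2 = 0.328270·2.3555 + -0.017605·25.6588 = 0.3215  (Boeing)
  w_3 = 0.328270·1.0812 + -0.017605·22.5392 = -0.0419  (Unilever)
  w_4 = 0.328270·0.8251 + -0.017605·8.3025 = 0.1247  (Starbucks)
  w_5 = 0.328270·1.7054 + -0.017605·10.8656 = 0.3686  (GE)
Σw_i=1.0000  μᵀw=0.1260
σ²=wᵀΣw=λ₁·μ_p+λ₂ = 0.328270·0.126 + -0.017605 = 0.023757 ≈ 0.0238

0.2739  -0.0469  0.3215  -0.0419  0.1247  0.3686


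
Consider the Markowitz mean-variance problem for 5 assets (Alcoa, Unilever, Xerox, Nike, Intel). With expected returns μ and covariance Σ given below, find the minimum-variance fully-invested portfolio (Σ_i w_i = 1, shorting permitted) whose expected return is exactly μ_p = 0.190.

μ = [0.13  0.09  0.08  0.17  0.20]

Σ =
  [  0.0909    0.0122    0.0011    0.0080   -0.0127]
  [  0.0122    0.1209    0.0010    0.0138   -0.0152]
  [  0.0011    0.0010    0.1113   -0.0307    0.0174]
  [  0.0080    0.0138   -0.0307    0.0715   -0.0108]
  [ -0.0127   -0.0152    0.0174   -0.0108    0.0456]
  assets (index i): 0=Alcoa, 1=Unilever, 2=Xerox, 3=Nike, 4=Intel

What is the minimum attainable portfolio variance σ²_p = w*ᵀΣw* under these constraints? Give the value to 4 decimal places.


u=Σ⁻¹μ = [1.8171  0.9111  0.6716  3.1454  5.6845]
v=Σ⁻¹𝟙 = [12.0967  8.3925  9.6382  19.5385  29.0462]
a=μᵀu=2.043570  b=𝟙ᵀu=12.229720  c=𝟙ᵀv=78.711986  D=ac−b²=11.287449
λ₁=(c·0.190−b)/D = (78.711986·0.190−12.229720)/11.287449 = 0.241468
λ₂=(a−b·0.190)/D = (2.043570−12.229720·0.190)/11.287449 = -0.024813
w* = 0.241468·u + -0.024813·v:
  w_0 = 0.241468·1.8171 + -0.024813·12.0967 = 0.1386  (Alcoa)
  w_1 = 0.241468·0.9111 + -0.024813·8.3925 = 0.0118  (Unilever)
  w_2 = 0.241468·0.6716 + -0.024813·9.6382 = -0.0770  (Xerox)
  w_3 = 0.241468·3.1454 + -0.024813·19.5385 = 0.2747  (Nike)
  w_4 = 0.241468·5.6845 + -0.024813·29.0462 = 0.6519  (Intel)
Σw_i=1.0000  μᵀw=0.1900
σ²=wᵀΣw=λ₁·μ_p+λ₂ = 0.241468·0.190 + -0.024813 = 0.021066 ≈ 0.0211

0.0211


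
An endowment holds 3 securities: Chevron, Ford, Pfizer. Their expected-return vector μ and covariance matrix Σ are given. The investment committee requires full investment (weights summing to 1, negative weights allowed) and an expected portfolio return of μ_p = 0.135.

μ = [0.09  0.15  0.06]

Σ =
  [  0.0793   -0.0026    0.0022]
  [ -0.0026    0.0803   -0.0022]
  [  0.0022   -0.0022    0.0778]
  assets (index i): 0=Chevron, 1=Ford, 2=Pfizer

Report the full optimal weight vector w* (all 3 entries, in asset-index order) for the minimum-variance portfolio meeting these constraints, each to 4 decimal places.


0.2604  0.7465  -0.0069

g=Σ⁻¹μ = [1.1762  1.9278  0.7925]
h=Σ⁻¹𝟙 = [12.6867  13.2166  12.8685]
a=μᵀg=0.442570  b=𝟙ᵀg=3.896403  c=𝟙ᵀh=38.771760  D=ac−b²=1.977250
λ₁=(c·0.135−b)/D = (38.771760·0.135−3.896403)/1.977250 = 0.676589
λ₂=(a−b·0.135)/D = (0.442570−3.896403·0.135)/1.977250 = -0.042202
w* = 0.676589·g + -0.042202·h:
  w_0 = 0.676589·1.1762 + -0.042202·12.6867 = 0.2604  (Chevron)
  w_1 = 0.676589·1.9278 + -0.042202·13.2166 = 0.7465  (Ford)
  w_2 = 0.676589·0.7925 + -0.042202·12.8685 = -0.0069  (Pfizer)
Σw_i=1.0000  μᵀw=0.1350
σ²=wᵀΣw=λ₁·μ_p+λ₂ = 0.676589·0.135 + -0.042202 = 0.049137 ≈ 0.0491


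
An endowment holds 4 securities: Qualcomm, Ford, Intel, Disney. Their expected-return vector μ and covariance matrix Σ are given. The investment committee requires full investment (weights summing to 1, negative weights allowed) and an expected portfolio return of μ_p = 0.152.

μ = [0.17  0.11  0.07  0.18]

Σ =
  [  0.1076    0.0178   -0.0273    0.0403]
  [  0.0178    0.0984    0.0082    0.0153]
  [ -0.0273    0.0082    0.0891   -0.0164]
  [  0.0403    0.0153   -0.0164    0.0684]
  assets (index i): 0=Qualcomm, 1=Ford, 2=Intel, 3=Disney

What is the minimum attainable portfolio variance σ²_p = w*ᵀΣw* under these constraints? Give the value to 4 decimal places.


x=Σ⁻¹μ = [1.0258  0.4547  1.4777  2.2798]
y=Σ⁻¹𝟙 = [7.5442  5.5584  15.3445  12.6108]
a=μᵀx=0.738202  b=𝟙ᵀx=5.237981  c=𝟙ᵀy=41.057789  D=ac−b²=2.872501
λ₁=(c·0.152−b)/D = (41.057789·0.152−5.237981)/2.872501 = 0.349105
λ₂=(a−b·0.152)/D = (0.738202−5.237981·0.152)/2.872501 = -0.020181
w* = 0.349105·x + -0.020181·y:
  w_0 = 0.349105·1.0258 + -0.020181·7.5442 = 0.2058  (Qualcomm)
  w_1 = 0.349105·0.4547 + -0.020181·5.5584 = 0.0466  (Ford)
  w_2 = 0.349105·1.4777 + -0.020181·15.3445 = 0.2062  (Intel)
  w_3 = 0.349105·2.2798 + -0.020181·12.6108 = 0.5414  (Disney)
Σw_i=1.0000  μᵀw=0.1520
σ²=wᵀΣw=λ₁·μ_p+λ₂ = 0.349105·0.152 + -0.020181 = 0.032883 ≈ 0.0329

0.0329


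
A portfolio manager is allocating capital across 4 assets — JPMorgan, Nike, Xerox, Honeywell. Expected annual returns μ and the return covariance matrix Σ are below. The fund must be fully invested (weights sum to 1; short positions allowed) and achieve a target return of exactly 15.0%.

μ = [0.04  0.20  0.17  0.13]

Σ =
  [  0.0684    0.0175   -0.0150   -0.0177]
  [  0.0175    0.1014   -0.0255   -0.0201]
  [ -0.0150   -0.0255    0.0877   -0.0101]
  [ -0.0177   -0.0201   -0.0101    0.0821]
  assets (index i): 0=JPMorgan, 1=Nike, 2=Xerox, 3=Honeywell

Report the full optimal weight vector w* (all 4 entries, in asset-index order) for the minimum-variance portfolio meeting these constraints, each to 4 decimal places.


u=Σ⁻¹μ = [1.3150  3.2255  3.4561  3.0818]
v=Σ⁻¹𝟙 = [21.4638  16.5261  22.6006  23.6340]
a=μᵀu=1.685858  b=𝟙ᵀu=11.078287  c=𝟙ᵀv=84.224472  D=ac−b²=19.262019
λ₁=(c·0.150−b)/D = (84.224472·0.150−11.078287)/19.262019 = 0.080749
λ₂=(a−b·0.150)/D = (1.685858−11.078287·0.150)/19.262019 = 0.001252
w* = 0.080749·u + 0.001252·v:
  w_0 = 0.080749·1.3150 + 0.001252·21.4638 = 0.1331  (JPMorgan)
  w_1 = 0.080749·3.2255 + 0.001252·16.5261 = 0.2811  (Nike)
  w_2 = 0.080749·3.4561 + 0.001252·22.6006 = 0.3074  (Xerox)
  w_3 = 0.080749·3.0818 + 0.001252·23.6340 = 0.2784  (Honeywell)
Σw_i=1.0000  μᵀw=0.1500
σ²=wᵀΣw=λ₁·μ_p+λ₂ = 0.080749·0.150 + 0.001252 = 0.013364 ≈ 0.0134

0.1331  0.2811  0.3074  0.2784


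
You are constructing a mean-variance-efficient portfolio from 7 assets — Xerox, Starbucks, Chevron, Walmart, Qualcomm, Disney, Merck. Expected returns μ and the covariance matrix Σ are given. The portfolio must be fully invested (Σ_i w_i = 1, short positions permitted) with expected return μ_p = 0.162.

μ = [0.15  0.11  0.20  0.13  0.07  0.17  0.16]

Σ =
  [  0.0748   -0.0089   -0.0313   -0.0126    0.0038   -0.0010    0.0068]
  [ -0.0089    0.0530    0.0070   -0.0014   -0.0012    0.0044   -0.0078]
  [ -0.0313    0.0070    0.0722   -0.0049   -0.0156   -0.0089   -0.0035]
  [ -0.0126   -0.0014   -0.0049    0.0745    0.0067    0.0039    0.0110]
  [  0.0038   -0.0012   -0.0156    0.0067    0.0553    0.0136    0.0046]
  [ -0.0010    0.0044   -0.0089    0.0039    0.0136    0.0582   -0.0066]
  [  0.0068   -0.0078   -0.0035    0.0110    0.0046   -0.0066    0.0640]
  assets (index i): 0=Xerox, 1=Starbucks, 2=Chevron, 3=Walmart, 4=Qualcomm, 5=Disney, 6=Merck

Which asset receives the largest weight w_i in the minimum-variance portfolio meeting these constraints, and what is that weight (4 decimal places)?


u=Σ⁻¹μ = [4.7661  2.2957  5.5860  2.3049  1.2134  3.5244  2.4590]
v=Σ⁻¹𝟙 = [30.4122  21.1573  32.8889  16.4440  18.2583  17.4021  14.4268]
a=μᵀu=3.461785  b=𝟙ᵀu=22.149375  c=𝟙ᵀv=150.989679  D=ac−b²=32.099054
λ₁=(c·0.162−b)/D = (150.989679·0.162−22.149375)/32.099054 = 0.071994
λ₂=(a−b·0.162)/D = (3.461785−22.149375·0.162)/32.099054 = -0.003938
w* = 0.071994·u + -0.003938·v:
  w_0 = 0.071994·4.7661 + -0.003938·30.4122 = 0.2234  (Xerox)
  w_1 = 0.071994·2.2957 + -0.003938·21.1573 = 0.0820  (Starbucks)
  w_2 = 0.071994·5.5860 + -0.003938·32.8889 = 0.2726  (Chevron)
  w_3 = 0.071994·2.3049 + -0.003938·16.4440 = 0.1012  (Walmart)
  w_4 = 0.071994·1.2134 + -0.003938·18.2583 = 0.0155  (Qualcomm)
  w_5 = 0.071994·3.5244 + -0.003938·17.4021 = 0.1852  (Disney)
  w_6 = 0.071994·2.4590 + -0.003938·14.4268 = 0.1202  (Merck)
Σw_i=1.0000  μᵀw=0.1620
σ²=wᵀΣw=λ₁·μ_p+λ₂ = 0.071994·0.162 + -0.003938 = 0.007725 ≈ 0.0077

Chevron (0.2726)


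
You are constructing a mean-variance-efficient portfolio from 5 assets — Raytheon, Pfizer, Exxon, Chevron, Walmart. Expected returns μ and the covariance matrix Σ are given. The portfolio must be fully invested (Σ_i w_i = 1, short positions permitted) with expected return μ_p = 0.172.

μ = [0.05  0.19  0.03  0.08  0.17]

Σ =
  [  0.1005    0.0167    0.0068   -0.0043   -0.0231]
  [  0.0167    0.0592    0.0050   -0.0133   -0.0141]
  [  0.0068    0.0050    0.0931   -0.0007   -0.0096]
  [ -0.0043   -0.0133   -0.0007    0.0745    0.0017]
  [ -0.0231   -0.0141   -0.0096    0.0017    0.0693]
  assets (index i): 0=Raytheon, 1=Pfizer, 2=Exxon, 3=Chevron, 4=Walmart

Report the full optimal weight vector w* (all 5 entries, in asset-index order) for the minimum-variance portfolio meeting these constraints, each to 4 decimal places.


g=Σ⁻¹μ = [0.6572  4.2357  0.4262  1.7910  3.5491]
h=Σ⁻¹𝟙 = [11.7550  22.3060  11.2939  17.6415  24.0186]
a=μᵀg=1.597059  b=𝟙ᵀg=10.659182  c=𝟙ᵀh=87.014966  D=ac−b²=25.349829
λ₁=(c·0.172−b)/D = (87.014966·0.172−10.659182)/25.349829 = 0.169918
λ₂=(a−b·0.172)/D = (1.597059−10.659182·0.172)/25.349829 = -0.009322
w* = 0.169918·g + -0.009322·h:
  w_0 = 0.169918·0.6572 + -0.009322·11.7550 = 0.0021  (Raytheon)
  w_1 = 0.169918·4.2357 + -0.009322·22.3060 = 0.5118  (Pfizer)
  w_2 = 0.169918·0.4262 + -0.009322·11.2939 = -0.0329  (Exxon)
  w_3 = 0.169918·1.7910 + -0.009322·17.6415 = 0.1399  (Chevron)
  w_4 = 0.169918·3.5491 + -0.009322·24.0186 = 0.3791  (Walmart)
Σw_i=1.0000  μᵀw=0.1720
σ²=wᵀΣw=λ₁·μ_p+λ₂ = 0.169918·0.172 + -0.009322 = 0.019904 ≈ 0.0199

0.0021  0.5118  -0.0329  0.1399  0.3791


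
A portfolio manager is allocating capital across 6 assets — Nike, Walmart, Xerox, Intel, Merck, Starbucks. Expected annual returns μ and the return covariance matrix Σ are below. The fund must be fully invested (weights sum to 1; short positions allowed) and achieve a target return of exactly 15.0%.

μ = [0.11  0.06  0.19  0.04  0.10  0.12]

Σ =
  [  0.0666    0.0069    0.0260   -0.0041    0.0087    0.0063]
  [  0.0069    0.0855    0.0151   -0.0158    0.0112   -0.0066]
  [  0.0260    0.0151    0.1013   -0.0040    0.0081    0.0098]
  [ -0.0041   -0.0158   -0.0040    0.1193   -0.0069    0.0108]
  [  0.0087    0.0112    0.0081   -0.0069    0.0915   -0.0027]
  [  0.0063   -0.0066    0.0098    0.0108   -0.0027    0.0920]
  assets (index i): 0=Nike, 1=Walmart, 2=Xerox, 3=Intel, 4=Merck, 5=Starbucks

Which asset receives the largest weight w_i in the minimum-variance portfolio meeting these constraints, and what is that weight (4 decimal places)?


x=Σ⁻¹μ = [0.8533  0.4253  1.4316  0.4212  0.8972  1.1008]
y=Σ⁻¹𝟙 = [10.7195  11.5003  4.1406  10.0738  9.1786  9.6063]
a=μᵀx=0.630054  b=𝟙ᵀx=5.129450  c=𝟙ᵀy=55.219148  D=ac−b²=8.479772
λ₁=(c·0.150−b)/D = (55.219148·0.150−5.129450)/8.479772 = 0.371876
λ₂=(a−b·0.150)/D = (0.630054−5.129450·0.150)/8.479772 = -0.016435
w* = 0.371876·x + -0.016435·y:
  w_0 = 0.371876·0.8533 + -0.016435·10.7195 = 0.1411  (Nike)
  w_1 = 0.371876·0.4253 + -0.016435·11.5003 = -0.0308  (Walmart)
  w_2 = 0.371876·1.4316 + -0.016435·4.1406 = 0.4643  (Xerox)
  w_3 = 0.371876·0.4212 + -0.016435·10.0738 = -0.0089  (Intel)
  w_4 = 0.371876·0.8972 + -0.016435·9.1786 = 0.1828  (Merck)
  w_5 = 0.371876·1.1008 + -0.016435·9.6063 = 0.2515  (Starbucks)
Σw_i=1.0000  μᵀw=0.1500
σ²=wᵀΣw=λ₁·μ_p+λ₂ = 0.371876·0.150 + -0.016435 = 0.039347 ≈ 0.0393

Xerox (0.4643)


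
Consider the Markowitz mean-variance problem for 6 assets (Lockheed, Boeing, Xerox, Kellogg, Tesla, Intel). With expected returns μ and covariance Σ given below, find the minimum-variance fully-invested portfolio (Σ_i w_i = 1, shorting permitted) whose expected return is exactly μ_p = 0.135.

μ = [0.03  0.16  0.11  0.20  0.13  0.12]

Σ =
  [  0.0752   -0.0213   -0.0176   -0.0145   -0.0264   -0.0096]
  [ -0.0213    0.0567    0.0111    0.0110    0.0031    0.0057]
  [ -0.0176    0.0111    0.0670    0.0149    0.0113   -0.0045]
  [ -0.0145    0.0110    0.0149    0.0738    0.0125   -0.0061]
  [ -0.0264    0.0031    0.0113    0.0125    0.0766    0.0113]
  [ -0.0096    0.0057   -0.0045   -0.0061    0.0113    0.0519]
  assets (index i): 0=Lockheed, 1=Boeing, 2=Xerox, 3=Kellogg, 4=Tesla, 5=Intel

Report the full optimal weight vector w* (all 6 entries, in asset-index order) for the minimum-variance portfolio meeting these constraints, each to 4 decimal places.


0.1595  0.2284  0.0640  0.2476  0.1052  0.1953

u=Σ⁻¹μ = [2.8721  2.8102  1.2716  2.5447  1.5871  2.5986]
v=Σ⁻¹𝟙 = [34.2931  21.6705  16.2696  12.9093  16.1499  22.6427]
a=μᵀu=1.702755  b=𝟙ᵀu=13.684206  c=𝟙ᵀv=123.935160  D=ac−b²=23.773704
λ₁=(c·0.135−b)/D = (123.935160·0.135−13.684206)/23.773704 = 0.128169
λ₂=(a−b·0.135)/D = (1.702755−13.684206·0.135)/23.773704 = -0.006083
w* = 0.128169·u + -0.006083·v:
  w_0 = 0.128169·2.8721 + -0.006083·34.2931 = 0.1595  (Lockheed)
  w_1 = 0.128169·2.8102 + -0.006083·21.6705 = 0.2284  (Boeing)
  w_2 = 0.128169·1.2716 + -0.006083·16.2696 = 0.0640  (Xerox)
  w_3 = 0.128169·2.5447 + -0.006083·12.9093 = 0.2476  (Kellogg)
  w_4 = 0.128169·1.5871 + -0.006083·16.1499 = 0.1052  (Tesla)
  w_5 = 0.128169·2.5986 + -0.006083·22.6427 = 0.1953  (Intel)
Σw_i=1.0000  μᵀw=0.1350
σ²=wᵀΣw=λ₁·μ_p+λ₂ = 0.128169·0.135 + -0.006083 = 0.011220 ≈ 0.0112


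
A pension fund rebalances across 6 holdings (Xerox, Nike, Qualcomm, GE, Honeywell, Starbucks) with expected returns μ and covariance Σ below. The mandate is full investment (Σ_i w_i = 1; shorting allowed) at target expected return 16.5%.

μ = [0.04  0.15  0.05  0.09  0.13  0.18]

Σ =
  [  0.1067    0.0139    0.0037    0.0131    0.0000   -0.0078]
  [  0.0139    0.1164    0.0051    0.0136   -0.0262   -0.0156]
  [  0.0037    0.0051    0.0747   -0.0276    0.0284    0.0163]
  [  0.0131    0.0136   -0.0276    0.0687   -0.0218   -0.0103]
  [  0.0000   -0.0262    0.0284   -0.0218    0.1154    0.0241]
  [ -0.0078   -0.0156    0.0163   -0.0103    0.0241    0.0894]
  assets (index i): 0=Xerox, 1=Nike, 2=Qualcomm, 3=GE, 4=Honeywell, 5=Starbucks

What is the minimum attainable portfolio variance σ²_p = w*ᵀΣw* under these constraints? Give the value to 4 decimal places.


0.0307

p=Σ⁻¹μ = [0.0841  1.6396  0.2539  1.8122  1.3383  2.1086]
q=Σ⁻¹𝟙 = [5.8339  8.0084  15.1629  22.3112  8.7668  10.5347]
a=μᵀp=0.978618  b=𝟙ᵀp=7.236712  c=𝟙ᵀq=70.617977  D=ac−b²=16.738050
λ₁=(c·0.165−b)/D = (70.617977·0.165−7.236712)/16.738050 = 0.263785
λ₂=(a−b·0.165)/D = (0.978618−7.236712·0.165)/16.738050 = -0.012871
w* = 0.263785·p + -0.012871·q:
  w_0 = 0.263785·0.0841 + -0.012871·5.8339 = -0.0529  (Xerox)
  w_1 = 0.263785·1.6396 + -0.012871·8.0084 = 0.3294  (Nike)
  w_2 = 0.263785·0.2539 + -0.012871·15.1629 = -0.1282  (Qualcomm)
  w_3 = 0.263785·1.8122 + -0.012871·22.3112 = 0.1909  (GE)
  w_4 = 0.263785·1.3383 + -0.012871·8.7668 = 0.2402  (Honeywell)
  w_5 = 0.263785·2.1086 + -0.012871·10.5347 = 0.4206  (Starbucks)
Σw_i=1.0000  μᵀw=0.1650
σ²=wᵀΣw=λ₁·μ_p+λ₂ = 0.263785·0.165 + -0.012871 = 0.030653 ≈ 0.0307


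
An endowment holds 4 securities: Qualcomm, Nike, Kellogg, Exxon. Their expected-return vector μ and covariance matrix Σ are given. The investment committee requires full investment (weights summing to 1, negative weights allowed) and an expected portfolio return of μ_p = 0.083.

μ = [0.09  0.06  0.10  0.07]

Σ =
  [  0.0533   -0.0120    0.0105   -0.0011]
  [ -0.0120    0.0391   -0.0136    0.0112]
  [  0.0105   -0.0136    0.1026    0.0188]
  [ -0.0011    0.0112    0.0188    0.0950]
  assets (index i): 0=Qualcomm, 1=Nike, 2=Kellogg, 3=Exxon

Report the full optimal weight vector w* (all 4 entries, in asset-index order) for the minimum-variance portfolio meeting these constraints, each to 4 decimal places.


0.4164  0.3075  0.2582  0.0179

u=Σ⁻¹μ = [2.0397  2.4466  1.0415  0.2659]
v=Σ⁻¹𝟙 = [24.7107  35.7838  11.1574  4.3857]
a=μᵀu=0.453134  b=𝟙ᵀu=5.793727  c=𝟙ᵀv=76.037593  D=ac−b²=0.887929
λ₁=(c·0.083−b)/D = (76.037593·0.083−5.793727)/0.887929 = 0.582696
λ₂=(a−b·0.083)/D = (0.453134−5.793727·0.083)/0.887929 = -0.031247
w* = 0.582696·u + -0.031247·v:
  w_0 = 0.582696·2.0397 + -0.031247·24.7107 = 0.4164  (Qualcomm)
  w_1 = 0.582696·2.4466 + -0.031247·35.7838 = 0.3075  (Nike)
  w_2 = 0.582696·1.0415 + -0.031247·11.1574 = 0.2582  (Kellogg)
  w_3 = 0.582696·0.2659 + -0.031247·4.3857 = 0.0179  (Exxon)
Σw_i=1.0000  μᵀw=0.0830
σ²=wᵀΣw=λ₁·μ_p+λ₂ = 0.582696·0.083 + -0.031247 = 0.017116 ≈ 0.0171


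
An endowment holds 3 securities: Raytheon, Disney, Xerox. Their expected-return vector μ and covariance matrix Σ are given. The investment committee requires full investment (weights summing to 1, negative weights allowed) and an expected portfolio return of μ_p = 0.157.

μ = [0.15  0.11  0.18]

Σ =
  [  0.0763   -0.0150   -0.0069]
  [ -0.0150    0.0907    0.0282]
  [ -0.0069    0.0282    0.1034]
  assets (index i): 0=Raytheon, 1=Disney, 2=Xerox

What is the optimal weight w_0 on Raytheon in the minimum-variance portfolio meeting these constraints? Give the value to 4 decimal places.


u=Σ⁻¹μ = [2.3268  1.1015  1.5957]
v=Σ⁻¹𝟙 = [16.0190  11.2929  7.6603]
a=μᵀu=0.757399  b=𝟙ᵀu=5.023915  c=𝟙ᵀv=34.972153  D=ac−b²=1.248145
λ₁=(c·0.157−b)/D = (34.972153·0.157−5.023915)/1.248145 = 0.373925
λ₂=(a−b·0.157)/D = (0.757399−5.023915·0.157)/1.248145 = -0.025122
w* = 0.373925·u + -0.025122·v:
  w_0 = 0.373925·2.3268 + -0.025122·16.0190 = 0.4676  (Raytheon)
  w_1 = 0.373925·1.1015 + -0.025122·11.2929 = 0.1282  (Disney)
  w_2 = 0.373925·1.5957 + -0.025122·7.6603 = 0.4042  (Xerox)
Σw_i=1.0000  μᵀw=0.1570
σ²=wᵀΣw=λ₁·μ_p+λ₂ = 0.373925·0.157 + -0.025122 = 0.033584 ≈ 0.0336

0.4676


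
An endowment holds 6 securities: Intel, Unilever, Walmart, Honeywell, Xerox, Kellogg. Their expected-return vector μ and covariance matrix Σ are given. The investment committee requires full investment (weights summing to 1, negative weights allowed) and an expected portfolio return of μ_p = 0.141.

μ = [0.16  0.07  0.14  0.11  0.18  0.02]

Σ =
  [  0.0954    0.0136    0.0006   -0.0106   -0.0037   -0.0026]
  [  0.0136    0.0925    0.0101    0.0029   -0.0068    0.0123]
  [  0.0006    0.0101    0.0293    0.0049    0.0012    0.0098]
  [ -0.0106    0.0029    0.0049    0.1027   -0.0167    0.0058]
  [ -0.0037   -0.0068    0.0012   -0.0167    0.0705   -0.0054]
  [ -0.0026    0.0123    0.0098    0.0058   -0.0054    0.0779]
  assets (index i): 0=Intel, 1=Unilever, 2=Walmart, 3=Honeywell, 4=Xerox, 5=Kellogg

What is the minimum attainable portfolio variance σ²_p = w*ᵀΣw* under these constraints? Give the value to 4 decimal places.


0.0126

u=Σ⁻¹μ = [1.9037  0.1927  4.3498  1.5438  2.9505  -0.1678]
v=Σ⁻¹𝟙 = [11.7770  5.9821  25.9087  12.0255  18.5081  9.4137]
a=μᵀu=1.624620  b=𝟙ᵀu=10.772830  c=𝟙ᵀv=83.615212  D=ac−b²=19.789066
λ₁=(c·0.141−b)/D = (83.615212·0.141−10.772830)/19.789066 = 0.051388
λ₂=(a−b·0.141)/D = (1.624620−10.772830·0.141)/19.789066 = 0.005339
w* = 0.051388·u + 0.005339·v:
  w_0 = 0.051388·1.9037 + 0.005339·11.7770 = 0.1607  (Intel)
  w_1 = 0.051388·0.1927 + 0.005339·5.9821 = 0.0418  (Unilever)
  w_2 = 0.051388·4.3498 + 0.005339·25.9087 = 0.3619  (Walmart)
  w_3 = 0.051388·1.5438 + 0.005339·12.0255 = 0.1435  (Honeywell)
  w_4 = 0.051388·2.9505 + 0.005339·18.5081 = 0.2504  (Xerox)
  w_5 = 0.051388·-0.1678 + 0.005339·9.4137 = 0.0416  (Kellogg)
Σw_i=1.0000  μᵀw=0.1410
σ²=wᵀΣw=λ₁·μ_p+λ₂ = 0.051388·0.141 + 0.005339 = 0.012585 ≈ 0.0126


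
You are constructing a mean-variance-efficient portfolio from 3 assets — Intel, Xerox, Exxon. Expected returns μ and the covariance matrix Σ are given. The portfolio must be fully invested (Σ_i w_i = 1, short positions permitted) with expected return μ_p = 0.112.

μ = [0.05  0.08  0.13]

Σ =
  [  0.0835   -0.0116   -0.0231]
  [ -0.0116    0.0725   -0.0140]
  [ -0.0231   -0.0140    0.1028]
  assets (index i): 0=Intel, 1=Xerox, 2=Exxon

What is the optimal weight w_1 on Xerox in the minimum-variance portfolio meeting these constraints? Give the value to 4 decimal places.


p=Σ⁻¹μ = [1.3242  1.6607  1.7883]
q=Σ⁻¹𝟙 = [19.4345  20.1544  16.8395]
a=μᵀp=0.431546  b=𝟙ᵀp=4.773211  c=𝟙ᵀq=56.428403  D=ac−b²=1.567891
λ₁=(c·0.112−b)/D = (56.428403·0.112−4.773211)/1.567891 = 0.986529
λ₂=(a−b·0.112)/D = (0.431546−4.773211·0.112)/1.567891 = -0.065728
w* = 0.986529·p + -0.065728·q:
  w_0 = 0.986529·1.3242 + -0.065728·19.4345 = 0.0290  (Intel)
  w_1 = 0.986529·1.6607 + -0.065728·20.1544 = 0.3136  (Xerox)
  w_2 = 0.986529·1.7883 + -0.065728·16.8395 = 0.6574  (Exxon)
Σw_i=1.0000  μᵀw=0.1120
σ²=wᵀΣw=λ₁·μ_p+λ₂ = 0.986529·0.112 + -0.065728 = 0.044764 ≈ 0.0448

0.3136


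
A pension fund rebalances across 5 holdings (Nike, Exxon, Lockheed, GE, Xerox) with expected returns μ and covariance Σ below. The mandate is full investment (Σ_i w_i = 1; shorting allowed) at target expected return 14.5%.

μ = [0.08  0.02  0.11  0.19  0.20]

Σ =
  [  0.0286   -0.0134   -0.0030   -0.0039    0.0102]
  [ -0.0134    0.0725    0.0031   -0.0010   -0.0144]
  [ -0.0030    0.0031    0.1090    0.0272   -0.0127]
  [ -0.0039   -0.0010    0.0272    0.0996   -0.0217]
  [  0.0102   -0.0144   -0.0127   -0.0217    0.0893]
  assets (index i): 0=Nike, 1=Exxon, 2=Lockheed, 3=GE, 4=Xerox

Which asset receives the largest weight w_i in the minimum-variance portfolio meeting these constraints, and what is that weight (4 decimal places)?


p=Σ⁻¹μ = [2.8381  1.3649  0.7701  2.4405  2.8381]
q=Σ⁻¹𝟙 = [43.9648  24.6188  8.1400  12.9334  14.4468]
a=μᵀp=1.370378  b=𝟙ᵀp=10.251685  c=𝟙ᵀq=104.103930  D=ac−b²=37.564639
λ₁=(c·0.145−b)/D = (104.103930·0.145−10.251685)/37.564639 = 0.128935
λ₂=(a−b·0.145)/D = (1.370378−10.251685·0.145)/37.564639 = -0.003091
w* = 0.128935·p + -0.003091·q:
  w_0 = 0.128935·2.8381 + -0.003091·43.9648 = 0.2300  (Nike)
  w_1 = 0.128935·1.3649 + -0.003091·24.6188 = 0.0999  (Exxon)
  w_2 = 0.128935·0.7701 + -0.003091·8.1400 = 0.0741  (Lockheed)
  w_3 = 0.128935·2.4405 + -0.003091·12.9334 = 0.2747  (GE)
  w_4 = 0.128935·2.8381 + -0.003091·14.4468 = 0.3213  (Xerox)
Σw_i=1.0000  μᵀw=0.1450
σ²=wᵀΣw=λ₁·μ_p+λ₂ = 0.128935·0.145 + -0.003091 = 0.015604 ≈ 0.0156

Xerox (0.3213)
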